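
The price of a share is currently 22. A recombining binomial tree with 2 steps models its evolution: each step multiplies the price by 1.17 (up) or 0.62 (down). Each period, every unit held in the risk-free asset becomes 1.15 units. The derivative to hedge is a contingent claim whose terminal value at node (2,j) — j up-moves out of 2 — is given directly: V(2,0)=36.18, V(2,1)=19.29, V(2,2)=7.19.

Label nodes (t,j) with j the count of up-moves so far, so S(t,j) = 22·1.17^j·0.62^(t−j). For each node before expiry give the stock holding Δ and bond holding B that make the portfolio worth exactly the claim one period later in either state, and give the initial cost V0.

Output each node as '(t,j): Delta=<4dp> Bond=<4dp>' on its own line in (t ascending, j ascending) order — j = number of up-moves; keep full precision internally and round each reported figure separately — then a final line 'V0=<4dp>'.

(0,0): Delta=-0.8821 Bond=25.5127
(1,0): Delta=-2.2514 Bond=48.0171
(1,1): Delta=-0.8547 Bond=28.6348
V0=6.1069

The replicating-portfolio and risk-neutral prices coincide; use p* = (1.15−0.62)/(1.17−0.62) = 0.9636 for the latter.
Payoff layer (t=2): V(2,0)=36.1800, V(2,1)=19.2900, V(2,2)=7.1900
  t=1,j=0: stock 13.6400 → up 15.9588 (V=19.2900), down 8.4568 (V=36.1800). Price 17.3080; hedge Δ=-2.2514, bond B=48.0171.
  t=1,j=1: stock 25.7400 → up 30.1158 (V=7.1900), down 15.9588 (V=19.2900). Price 6.6348; hedge Δ=-0.8547, bond B=28.6348.
  t=0,j=0: stock 22.0000 → up 25.7400 (V=6.6348), down 13.6400 (V=17.3080). Price 6.1069; hedge Δ=-0.8821, bond B=25.5127.
The time-0 hedge costs 6.1069, which is the no-arbitrage price.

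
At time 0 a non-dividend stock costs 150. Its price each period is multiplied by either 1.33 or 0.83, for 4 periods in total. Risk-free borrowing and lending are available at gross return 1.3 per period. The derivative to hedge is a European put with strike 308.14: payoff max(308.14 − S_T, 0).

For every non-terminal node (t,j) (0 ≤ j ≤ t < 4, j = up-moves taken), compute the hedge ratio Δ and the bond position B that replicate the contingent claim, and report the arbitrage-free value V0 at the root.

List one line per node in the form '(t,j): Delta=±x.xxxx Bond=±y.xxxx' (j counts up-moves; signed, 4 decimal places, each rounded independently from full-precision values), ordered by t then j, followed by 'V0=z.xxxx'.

(0,0): Delta=-0.1874 Bond=30.0645
(1,0): Delta=-1.0000 Bond=140.2549
(1,1): Delta=-0.1550 Bond=32.6261
(2,0): Delta=-1.0000 Bond=182.3314
(2,1): Delta=-1.0000 Bond=182.3314
(2,2): Delta=-0.1214 Bond=33.4830
(3,0): Delta=-1.0000 Bond=237.0308
(3,1): Delta=-1.0000 Bond=237.0308
(3,2): Delta=-1.0000 Bond=237.0308
(3,3): Delta=-0.0864 Bond=31.1766
V0=1.9573

Under the risk-neutral measure, an up-move has probability p* = (R−d)/(u−d) = 0.9400 and values discount at R = 1.3.
Payoff layer (t=4): V(4,0)=236.9525, V(4,1)=194.0685, V(4,2)=125.3507, V(4,3)=15.2367, V(4,4)=0.0000
  t=3,j=0: stock 85.7680 → up 114.0715 (V=194.0685), down 71.1875 (V=236.9525). Price 151.2627; hedge Δ=-1.0000, bond B=237.0308.
  t=3,j=1: stock 137.4355 → up 182.7893 (V=125.3507), down 114.0715 (V=194.0685). Price 99.5952; hedge Δ=-1.0000, bond B=237.0308.
  t=3,j=2: stock 220.2281 → up 292.9033 (V=15.2367), down 182.7893 (V=125.3507). Price 16.8027; hedge Δ=-1.0000, bond B=237.0308.
  t=3,j=3: stock 352.8956 → up 469.3511 (V=0.0000), down 292.9033 (V=15.2367). Price 0.7032; hedge Δ=-0.0864, bond B=31.1766.
  t=2,j=0: stock 103.3350 → up 137.4356 (V=99.5952), down 85.7680 (V=151.2627). Price 78.9964; hedge Δ=-1.0000, bond B=182.3314.
  t=2,j=1: stock 165.5850 → up 220.2280 (V=16.8027), down 137.4355 (V=99.5952). Price 16.7464; hedge Δ=-1.0000, bond B=182.3314.
  t=2,j=2: stock 265.3350 → up 352.8956 (V=0.7032), down 220.2281 (V=16.8027). Price 1.2840; hedge Δ=-0.1214, bond B=33.4830.
  t=1,j=0: stock 124.5000 → up 165.5850 (V=16.7464), down 103.3350 (V=78.9964). Price 15.7549; hedge Δ=-1.0000, bond B=140.2549.
  t=1,j=1: stock 199.5000 → up 265.3350 (V=1.2840), down 165.5850 (V=16.7464). Price 1.7013; hedge Δ=-0.1550, bond B=32.6261.
  t=0,j=0: stock 150.0000 → up 199.5000 (V=1.7013), down 124.5000 (V=15.7549). Price 1.9573; hedge Δ=-0.1874, bond B=30.0645.
Each (Δ,B) replicates both successor values, so the strategy is self-financing and V0 is arbitrage-free.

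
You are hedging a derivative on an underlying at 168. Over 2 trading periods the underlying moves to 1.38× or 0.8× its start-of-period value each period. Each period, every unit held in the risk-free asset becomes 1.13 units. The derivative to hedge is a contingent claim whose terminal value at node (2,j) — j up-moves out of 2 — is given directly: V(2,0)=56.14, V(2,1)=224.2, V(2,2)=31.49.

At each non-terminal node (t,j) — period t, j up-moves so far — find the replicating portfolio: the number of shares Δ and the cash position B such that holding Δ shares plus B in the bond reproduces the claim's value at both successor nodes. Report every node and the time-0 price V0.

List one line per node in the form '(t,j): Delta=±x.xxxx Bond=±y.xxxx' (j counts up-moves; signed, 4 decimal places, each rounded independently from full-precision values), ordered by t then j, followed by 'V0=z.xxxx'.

(0,0): Delta=-0.3379 Bond=159.0403
(1,0): Delta=2.1559 Bond=-155.4574
(1,1): Delta=-1.4331 Bond=433.6344
V0=102.2724

Under the risk-neutral measure, an up-move has probability p* = (R−d)/(u−d) = 0.5690 and values discount at R = 1.13.
Terminal values V(2,·): V(2,0)=56.1400, V(2,1)=224.2000, V(2,2)=31.4900
Node (1,0) S=134.4000: V=(p*·224.2000+(1−p*)·56.1400)/1.13=134.3012; Δ=(224.2000−56.1400)/(185.4720−107.5200)=2.1559; B=V−Δ·S=-155.4574
Node (1,1) S=231.8400: V=(p*·31.4900+(1−p*)·224.2000)/1.13=101.3758; Δ=(31.4900−224.2000)/(319.9392−185.4720)=-1.4331; B=V−Δ·S=433.6344
Node (0,0) S=168.0000: V=(p*·101.3758+(1−p*)·134.3012)/1.13=102.2724; Δ=(101.3758−134.3012)/(231.8400−134.4000)=-0.3379; B=V−Δ·S=159.0403
Self-financing check: at every node Δ·S+B equals the discounted successor values.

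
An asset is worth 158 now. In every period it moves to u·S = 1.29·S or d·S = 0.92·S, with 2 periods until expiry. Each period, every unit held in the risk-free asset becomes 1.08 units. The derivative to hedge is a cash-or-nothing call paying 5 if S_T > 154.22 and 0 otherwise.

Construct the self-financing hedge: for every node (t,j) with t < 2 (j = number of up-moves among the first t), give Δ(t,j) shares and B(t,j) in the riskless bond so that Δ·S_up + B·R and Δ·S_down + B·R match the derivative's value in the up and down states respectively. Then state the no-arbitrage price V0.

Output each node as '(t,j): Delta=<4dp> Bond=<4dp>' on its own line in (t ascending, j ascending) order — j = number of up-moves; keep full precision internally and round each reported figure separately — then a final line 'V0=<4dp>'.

(0,0): Delta=0.0449 Bond=-4.1959
(1,0): Delta=0.0930 Bond=-11.5115
(1,1): Delta=0.0000 Bond=4.6296
V0=2.9058

Under the risk-neutral measure, an up-move has probability p* = (R−d)/(u−d) = 0.4324 and values discount at R = 1.08.
Terminal payoffs: V(2,0)=0.0000, V(2,1)=5.0000, V(2,2)=5.0000
  t=1,j=0: stock 145.3600 → up 187.5144 (V=5.0000), down 133.7312 (V=0.0000). Price 2.0020; hedge Δ=0.0930, bond B=-11.5115.
  t=1,j=1: stock 203.8200 → up 262.9278 (V=5.0000), down 187.5144 (V=5.0000). Price 4.6296; hedge Δ=0.0000, bond B=4.6296.
  t=0,j=0: stock 158.0000 → up 203.8200 (V=4.6296), down 145.3600 (V=2.0020). Price 2.9058; hedge Δ=0.0449, bond B=-4.1959.
The time-0 hedge costs 2.9058, which is the no-arbitrage price.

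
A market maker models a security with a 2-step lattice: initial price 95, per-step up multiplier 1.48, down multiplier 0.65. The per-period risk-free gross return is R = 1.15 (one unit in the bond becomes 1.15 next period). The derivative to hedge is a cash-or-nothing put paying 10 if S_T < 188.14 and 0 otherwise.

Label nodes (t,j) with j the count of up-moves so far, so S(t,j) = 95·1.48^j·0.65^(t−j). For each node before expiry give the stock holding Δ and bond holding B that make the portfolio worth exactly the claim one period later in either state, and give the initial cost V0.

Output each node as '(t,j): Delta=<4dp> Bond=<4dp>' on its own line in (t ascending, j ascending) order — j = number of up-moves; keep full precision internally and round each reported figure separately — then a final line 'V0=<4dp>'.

(0,0): Delta=-0.0664 Bond=11.1287
(1,0): Delta=0.0000 Bond=8.6957
(1,1): Delta=-0.0857 Bond=15.5055
V0=4.8174

No-arbitrage ⇒ martingale measure with p* = (R−d)/(u−d) = 0.6024.
Payoff layer (t=2): V(2,0)=10.0000, V(2,1)=10.0000, V(2,2)=0.0000
Node (1,0) S=61.7500: V=(p*·10.0000+(1−p*)·10.0000)/1.15=8.6957; Δ=(10.0000−10.0000)/(91.3900−40.1375)=0.0000; B=V−Δ·S=8.6957
Node (1,1) S=140.6000: V=(p*·0.0000+(1−p*)·10.0000)/1.15=3.4573; Δ=(0.0000−10.0000)/(208.0880−91.3900)=-0.0857; B=V−Δ·S=15.5055
Node (0,0) S=95.0000: V=(p*·3.4573+(1−p*)·8.6957)/1.15=4.8174; Δ=(3.4573−8.6957)/(140.6000−61.7500)=-0.0664; B=V−Δ·S=11.1287
Each (Δ,B) replicates both successor values, so the strategy is self-financing and V0 is arbitrage-free.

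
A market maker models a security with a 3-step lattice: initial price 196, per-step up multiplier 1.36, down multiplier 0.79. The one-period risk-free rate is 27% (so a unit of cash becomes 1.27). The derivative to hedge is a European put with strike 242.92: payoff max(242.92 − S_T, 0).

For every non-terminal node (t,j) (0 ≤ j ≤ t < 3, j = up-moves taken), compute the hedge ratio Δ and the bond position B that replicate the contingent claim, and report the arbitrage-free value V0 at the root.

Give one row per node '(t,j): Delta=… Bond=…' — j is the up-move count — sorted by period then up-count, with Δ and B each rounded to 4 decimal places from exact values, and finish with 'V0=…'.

(0,0): Delta=-0.1226 Bond=26.6713
(1,0): Delta=-0.6734 Bond=119.1534
(1,1): Delta=-0.0626 Bond=17.8824
(2,0): Delta=-1.0000 Bond=191.2756
(2,1): Delta=-0.6378 Bond=143.8341
(2,2): Delta=0.0000 Bond=0.0000
V0=2.6352

The replicating-portfolio and risk-neutral prices coincide; use p* = (1.27−0.79)/(1.36−0.79) = 0.8421 for the latter.
Payoff layer (t=3): V(3,0)=146.2844, V(3,1)=76.5599, V(3,2)=0.0000, V(3,3)=0.0000
  t=2,j=0: stock 122.3236 → up 166.3601 (V=76.5599), down 96.6356 (V=146.2844). Price 68.9520; hedge Δ=-1.0000, bond B=191.2756.
  t=2,j=1: stock 210.5824 → up 286.3921 (V=0.0000), down 166.3601 (V=76.5599). Price 9.5184; hedge Δ=-0.6378, bond B=143.8341.
  t=2,j=2: stock 362.5216 → up 493.0294 (V=0.0000), down 286.3921 (V=0.0000). Price 0.0000; hedge Δ=0.0000, bond B=0.0000.
  t=1,j=0: stock 154.8400 → up 210.5824 (V=9.5184), down 122.3236 (V=68.9520). Price 14.8840; hedge Δ=-0.6734, bond B=119.1534.
  t=1,j=1: stock 266.5600 → up 362.5216 (V=0.0000), down 210.5824 (V=9.5184). Price 1.1834; hedge Δ=-0.0626, bond B=17.8824.
  t=0,j=0: stock 196.0000 → up 266.5600 (V=1.1834), down 154.8400 (V=14.8840). Price 2.6352; hedge Δ=-0.1226, bond B=26.6713.
Self-financing check: at every node Δ·S+B equals the discounted successor values.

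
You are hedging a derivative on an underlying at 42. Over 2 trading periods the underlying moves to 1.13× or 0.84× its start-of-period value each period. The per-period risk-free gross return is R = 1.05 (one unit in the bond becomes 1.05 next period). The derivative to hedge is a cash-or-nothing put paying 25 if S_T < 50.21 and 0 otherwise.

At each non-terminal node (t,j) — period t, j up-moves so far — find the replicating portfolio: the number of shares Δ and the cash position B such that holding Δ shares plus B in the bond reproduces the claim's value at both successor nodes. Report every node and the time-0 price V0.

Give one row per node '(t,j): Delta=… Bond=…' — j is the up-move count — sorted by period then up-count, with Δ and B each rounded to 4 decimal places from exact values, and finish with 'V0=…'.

Risk-neutral probability p* = (R−d)/(u−d) = (1.05−0.84)/(1.13−0.84) = 0.7241.
Payoff layer (t=2): V(2,0)=25.0000, V(2,1)=25.0000, V(2,2)=0.0000
(1,0): S=35.2800. Δ = (V_up−V_dn)/(S_up−S_dn) = (25.0000−25.0000)/(39.8664−29.6352) = 0.0000. V = [p*·25.0000 + (1−p*)·25.0000]/1.05 = 23.8095. B = V − Δ·S = 23.8095.
(1,1): S=47.4600. Δ = (V_up−V_dn)/(S_up−S_dn) = (0.0000−25.0000)/(53.6298−39.8664) = -1.8164. V = [p*·0.0000 + (1−p*)·25.0000]/1.05 = 6.5681. B = V − Δ·S = 92.7750.
(0,0): S=42.0000. Δ = (V_up−V_dn)/(S_up−S_dn) = (6.5681−23.8095)/(47.4600−35.2800) = -1.4155. V = [p*·6.5681 + (1−p*)·23.8095]/1.05 = 10.7851. B = V − Δ·S = 70.2382.
Root portfolio cost Δ·42+B reproduces V0=10.7851.

(0,0): Delta=-1.4155 Bond=70.2382
(1,0): Delta=0.0000 Bond=23.8095
(1,1): Delta=-1.8164 Bond=92.7750
V0=10.7851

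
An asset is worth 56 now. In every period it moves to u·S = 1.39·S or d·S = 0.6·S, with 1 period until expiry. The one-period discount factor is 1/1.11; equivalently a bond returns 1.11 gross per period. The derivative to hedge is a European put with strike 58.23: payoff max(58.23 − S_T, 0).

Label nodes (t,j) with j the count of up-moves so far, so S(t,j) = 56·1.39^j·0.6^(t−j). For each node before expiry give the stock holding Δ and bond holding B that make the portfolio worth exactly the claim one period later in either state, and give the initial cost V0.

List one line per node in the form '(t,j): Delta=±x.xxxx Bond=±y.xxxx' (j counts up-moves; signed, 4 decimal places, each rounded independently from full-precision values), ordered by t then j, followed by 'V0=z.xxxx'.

(0,0): Delta=-0.5567 Bond=39.0417
V0=7.8645

No-arbitrage ⇒ martingale measure with p* = (R−d)/(u−d) = 0.6456.
Terminal values V(1,·): V(1,0)=24.6300, V(1,1)=0.0000
  t=0,j=0: stock 56.0000 → up 77.8400 (V=0.0000), down 33.6000 (V=24.6300). Price 7.8645; hedge Δ=-0.5567, bond B=39.0417.
Check: Δ(0,0)·S0 + B(0,0) = 7.8645 = V0.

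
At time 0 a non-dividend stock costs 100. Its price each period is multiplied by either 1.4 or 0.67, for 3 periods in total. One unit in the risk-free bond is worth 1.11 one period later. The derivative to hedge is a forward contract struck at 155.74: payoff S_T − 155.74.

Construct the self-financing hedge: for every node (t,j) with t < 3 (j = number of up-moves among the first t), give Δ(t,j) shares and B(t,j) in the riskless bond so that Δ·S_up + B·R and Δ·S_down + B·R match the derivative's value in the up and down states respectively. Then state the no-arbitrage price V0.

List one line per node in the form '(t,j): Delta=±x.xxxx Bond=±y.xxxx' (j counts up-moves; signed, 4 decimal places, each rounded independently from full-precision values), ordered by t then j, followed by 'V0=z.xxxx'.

Risk-neutral probability p* = (R−d)/(u−d) = (1.11−0.67)/(1.4−0.67) = 0.6027.
Terminal values V(3,·): V(3,0)=-125.6637, V(3,1)=-92.8940, V(3,2)=-24.4200, V(3,3)=118.6600
(2,0): S=44.8900. Δ = (V_up−V_dn)/(S_up−S_dn) = (-92.8940−-125.6637)/(62.8460−30.0763) = 1.0000. V = [p*·-92.8940 + (1−p*)·-125.6637]/1.11 = -95.4163. B = V − Δ·S = -140.3063.
(2,1): S=93.8000. Δ = (V_up−V_dn)/(S_up−S_dn) = (-24.4200−-92.8940)/(131.3200−62.8460) = 1.0000. V = [p*·-24.4200 + (1−p*)·-92.8940]/1.11 = -46.5063. B = V − Δ·S = -140.3063.
(2,2): S=196.0000. Δ = (V_up−V_dn)/(S_up−S_dn) = (118.6600−-24.4200)/(274.4000−131.3200) = 1.0000. V = [p*·118.6600 + (1−p*)·-24.4200]/1.11 = 55.6937. B = V − Δ·S = -140.3063.
(1,0): S=67.0000. Δ = (V_up−V_dn)/(S_up−S_dn) = (-46.5063−-95.4163)/(93.8000−44.8900) = 1.0000. V = [p*·-46.5063 + (1−p*)·-95.4163]/1.11 = -59.4021. B = V − Δ·S = -126.4021.
(1,1): S=140.0000. Δ = (V_up−V_dn)/(S_up−S_dn) = (55.6937−-46.5063)/(196.0000−93.8000) = 1.0000. V = [p*·55.6937 + (1−p*)·-46.5063]/1.11 = 13.5979. B = V − Δ·S = -126.4021.
(0,0): S=100.0000. Δ = (V_up−V_dn)/(S_up−S_dn) = (13.5979−-59.4021)/(140.0000−67.0000) = 1.0000. V = [p*·13.5979 + (1−p*)·-59.4021]/1.11 = -13.8757. B = V − Δ·S = -113.8757.
Each (Δ,B) replicates both successor values, so the strategy is self-financing and V0 is arbitrage-free.

(0,0): Delta=1.0000 Bond=-113.8757
(1,0): Delta=1.0000 Bond=-126.4021
(1,1): Delta=1.0000 Bond=-126.4021
(2,0): Delta=1.0000 Bond=-140.3063
(2,1): Delta=1.0000 Bond=-140.3063
(2,2): Delta=1.0000 Bond=-140.3063
V0=-13.8757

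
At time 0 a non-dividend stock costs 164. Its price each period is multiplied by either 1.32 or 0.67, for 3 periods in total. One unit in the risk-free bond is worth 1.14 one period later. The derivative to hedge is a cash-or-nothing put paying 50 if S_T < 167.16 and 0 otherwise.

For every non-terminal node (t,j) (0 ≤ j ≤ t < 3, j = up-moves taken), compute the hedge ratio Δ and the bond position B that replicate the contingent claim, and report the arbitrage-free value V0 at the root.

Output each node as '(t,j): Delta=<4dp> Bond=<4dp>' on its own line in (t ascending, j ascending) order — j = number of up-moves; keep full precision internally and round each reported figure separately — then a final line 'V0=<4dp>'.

(0,0): Delta=-0.1445 Bond=30.0347
(1,0): Delta=-0.4440 Bond=67.1486
(1,1): Delta=-0.0863 Bond=21.6362
(2,0): Delta=0.0000 Bond=43.8596
(2,1): Delta=-0.5304 Bond=89.0688
(2,2): Delta=0.0000 Bond=0.0000
V0=6.3308

Since d<R<u, set p* = (R−d)/(u−d) = 0.7231; price each node as the discounted p*-expectation of its children.
Payoff layer (t=3): V(3,0)=50.0000, V(3,1)=50.0000, V(3,2)=0.0000, V(3,3)=0.0000
(2,0): S=73.6196. Δ = (V_up−V_dn)/(S_up−S_dn) = (50.0000−50.0000)/(97.1779−49.3251) = 0.0000. V = [p*·50.0000 + (1−p*)·50.0000]/1.14 = 43.8596. B = V − Δ·S = 43.8596.
(2,1): S=145.0416. Δ = (V_up−V_dn)/(S_up−S_dn) = (0.0000−50.0000)/(191.4549−97.1779) = -0.5304. V = [p*·0.0000 + (1−p*)·50.0000]/1.14 = 12.1457. B = V − Δ·S = 89.0688.
(2,2): S=285.7536. Δ = (V_up−V_dn)/(S_up−S_dn) = (0.0000−0.0000)/(377.1948−191.4549) = 0.0000. V = [p*·0.0000 + (1−p*)·0.0000]/1.14 = 0.0000. B = V − Δ·S = 0.0000.
(1,0): S=109.8800. Δ = (V_up−V_dn)/(S_up−S_dn) = (12.1457−43.8596)/(145.0416−73.6196) = -0.4440. V = [p*·12.1457 + (1−p*)·43.8596]/1.14 = 18.3579. B = V − Δ·S = 67.1486.
(1,1): S=216.4800. Δ = (V_up−V_dn)/(S_up−S_dn) = (0.0000−12.1457)/(285.7536−145.0416) = -0.0863. V = [p*·0.0000 + (1−p*)·12.1457]/1.14 = 2.9504. B = V − Δ·S = 21.6362.
(0,0): S=164.0000. Δ = (V_up−V_dn)/(S_up−S_dn) = (2.9504−18.3579)/(216.4800−109.8800) = -0.1445. V = [p*·2.9504 + (1−p*)·18.3579]/1.14 = 6.3308. B = V − Δ·S = 30.0347.
The time-0 hedge costs 6.3308, which is the no-arbitrage price.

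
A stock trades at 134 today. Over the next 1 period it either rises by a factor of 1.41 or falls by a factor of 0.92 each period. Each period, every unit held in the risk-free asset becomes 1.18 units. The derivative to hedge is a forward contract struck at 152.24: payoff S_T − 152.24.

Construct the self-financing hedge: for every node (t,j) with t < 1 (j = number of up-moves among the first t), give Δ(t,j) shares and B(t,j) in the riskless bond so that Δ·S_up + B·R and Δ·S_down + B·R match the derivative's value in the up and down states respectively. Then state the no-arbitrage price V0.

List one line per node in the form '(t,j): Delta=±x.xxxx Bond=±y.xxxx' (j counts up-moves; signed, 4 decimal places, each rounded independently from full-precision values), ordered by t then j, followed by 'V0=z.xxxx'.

(0,0): Delta=1.0000 Bond=-129.0169
V0=4.9831

The replicating-portfolio and risk-neutral prices coincide; use p* = (1.18−0.92)/(1.41−0.92) = 0.5306 for the latter.
Terminal values V(1,·): V(1,0)=-28.9600, V(1,1)=36.7000
Node (0,0) S=134.0000: V=(p*·36.7000+(1−p*)·-28.9600)/1.18=4.9831; Δ=(36.7000−-28.9600)/(188.9400−123.2800)=1.0000; B=V−Δ·S=-129.0169
Root portfolio cost Δ·134+B reproduces V0=4.9831.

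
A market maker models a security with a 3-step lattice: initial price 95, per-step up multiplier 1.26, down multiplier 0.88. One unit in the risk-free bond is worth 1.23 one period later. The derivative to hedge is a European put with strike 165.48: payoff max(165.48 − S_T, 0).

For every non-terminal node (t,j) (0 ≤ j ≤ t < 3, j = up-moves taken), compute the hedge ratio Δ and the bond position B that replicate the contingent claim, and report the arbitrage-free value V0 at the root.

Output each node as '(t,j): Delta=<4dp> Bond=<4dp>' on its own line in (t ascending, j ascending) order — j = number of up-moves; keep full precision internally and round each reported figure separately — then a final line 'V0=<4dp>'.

The replicating-portfolio and risk-neutral prices coincide; use p* = (1.23−0.88)/(1.26−0.88) = 0.9211 for the latter.
Terminal payoffs: V(3,0)=100.7402, V(3,1)=72.7843, V(3,2)=32.7566, V(3,3)=0.0000
  t=2,j=0: stock 73.5680 → up 92.6957 (V=72.7843), down 64.7398 (V=100.7402). Price 60.9686; hedge Δ=-1.0000, bond B=134.5366.
  t=2,j=1: stock 105.3360 → up 132.7234 (V=32.7566), down 92.6957 (V=72.7843). Price 29.2006; hedge Δ=-1.0000, bond B=134.5366.
  t=2,j=2: stock 150.8220 → up 190.0357 (V=0.0000), down 132.7234 (V=32.7566). Price 2.1025; hedge Δ=-0.5715, bond B=88.3042.
  t=1,j=0: stock 83.6000 → up 105.3360 (V=29.2006), down 73.5680 (V=60.9686). Price 25.7793; hedge Δ=-1.0000, bond B=109.3793.
  t=1,j=1: stock 119.7000 → up 150.8220 (V=2.1025), down 105.3360 (V=29.2006). Price 3.4486; hedge Δ=-0.5957, bond B=74.7594.
  t=0,j=0: stock 95.0000 → up 119.7000 (V=3.4486), down 83.6000 (V=25.7793). Price 4.2371; hedge Δ=-0.6186, bond B=63.0021.
Check: Δ(0,0)·S0 + B(0,0) = 4.2371 = V0.

(0,0): Delta=-0.6186 Bond=63.0021
(1,0): Delta=-1.0000 Bond=109.3793
(1,1): Delta=-0.5957 Bond=74.7594
(2,0): Delta=-1.0000 Bond=134.5366
(2,1): Delta=-1.0000 Bond=134.5366
(2,2): Delta=-0.5715 Bond=88.3042
V0=4.2371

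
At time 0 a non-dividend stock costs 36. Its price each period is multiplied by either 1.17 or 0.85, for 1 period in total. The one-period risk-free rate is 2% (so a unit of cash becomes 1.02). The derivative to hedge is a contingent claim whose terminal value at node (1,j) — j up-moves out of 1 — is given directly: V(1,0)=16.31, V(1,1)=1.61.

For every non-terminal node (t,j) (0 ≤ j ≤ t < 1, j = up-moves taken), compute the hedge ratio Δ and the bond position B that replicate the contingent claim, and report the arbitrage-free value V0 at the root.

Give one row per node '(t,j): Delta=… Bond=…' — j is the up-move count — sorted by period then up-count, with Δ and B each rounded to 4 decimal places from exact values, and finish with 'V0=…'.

Since d<R<u, set p* = (R−d)/(u−d) = 0.5313; price each node as the discounted p*-expectation of its children.
Terminal payoffs: V(1,0)=16.3100, V(1,1)=1.6100
  t=0,j=0: stock 36.0000 → up 42.1200 (V=1.6100), down 30.6000 (V=16.3100). Price 8.3339; hedge Δ=-1.2760, bond B=54.2714.
Root portfolio cost Δ·36+B reproduces V0=8.3339.

(0,0): Delta=-1.2760 Bond=54.2714
V0=8.3339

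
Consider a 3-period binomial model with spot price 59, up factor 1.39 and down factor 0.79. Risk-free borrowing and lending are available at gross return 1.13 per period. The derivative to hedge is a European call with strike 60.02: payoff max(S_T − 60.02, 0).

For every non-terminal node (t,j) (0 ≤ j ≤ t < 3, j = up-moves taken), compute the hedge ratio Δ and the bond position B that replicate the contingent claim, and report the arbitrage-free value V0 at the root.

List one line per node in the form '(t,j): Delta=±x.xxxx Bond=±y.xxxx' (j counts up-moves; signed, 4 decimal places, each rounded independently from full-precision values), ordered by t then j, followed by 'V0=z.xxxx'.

(0,0): Delta=0.8122 Bond=-26.8174
(1,0): Delta=0.5386 Bond=-17.5500
(1,1): Delta=0.9311 Bond=-40.0564
(2,0): Delta=0.0000 Bond=0.0000
(2,1): Delta=0.7727 Bond=-34.9967
(2,2): Delta=1.0000 Bond=-53.1150
V0=21.1026

The replicating-portfolio and risk-neutral prices coincide; use p* = (1.13−0.79)/(1.39−0.79) = 0.5667 for the latter.
At expiry t=3: V(3,0)=0.0000, V(3,1)=0.0000, V(3,2)=30.0352, V(3,3)=98.4315
  t=2,j=0: stock 36.8219 → up 51.1824 (V=0.0000), down 29.0893 (V=0.0000). Price 0.0000; hedge Δ=0.0000, bond B=0.0000.
  t=2,j=1: stock 64.7879 → up 90.0552 (V=30.0352), down 51.1824 (V=0.0000). Price 15.0619; hedge Δ=0.7727, bond B=-34.9967.
  t=2,j=2: stock 113.9939 → up 158.4515 (V=98.4315), down 90.0552 (V=30.0352). Price 60.8789; hedge Δ=1.0000, bond B=-53.1150.
  t=1,j=0: stock 46.6100 → up 64.7879 (V=15.0619), down 36.8219 (V=0.0000). Price 7.5532; hedge Δ=0.5386, bond B=-17.5500.
  t=1,j=1: stock 82.0100 → up 113.9939 (V=60.8789), down 64.7879 (V=15.0619). Price 36.3052; hedge Δ=0.9311, bond B=-40.0564.
  t=0,j=0: stock 59.0000 → up 82.0100 (V=36.3052), down 46.6100 (V=7.5532). Price 21.1026; hedge Δ=0.8122, bond B=-26.8174.
Root portfolio cost Δ·59+B reproduces V0=21.1026.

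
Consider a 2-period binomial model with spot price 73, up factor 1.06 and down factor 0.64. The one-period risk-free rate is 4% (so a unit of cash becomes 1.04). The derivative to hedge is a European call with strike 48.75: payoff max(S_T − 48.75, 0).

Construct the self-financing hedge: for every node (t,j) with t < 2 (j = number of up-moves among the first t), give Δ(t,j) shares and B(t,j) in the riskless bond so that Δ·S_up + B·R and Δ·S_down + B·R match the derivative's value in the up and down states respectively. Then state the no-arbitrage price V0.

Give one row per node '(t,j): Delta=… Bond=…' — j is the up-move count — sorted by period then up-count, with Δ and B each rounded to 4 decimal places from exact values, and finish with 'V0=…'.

(0,0): Delta=0.9719 Bond=-42.9777
(1,0): Delta=0.0394 Bond=-1.1329
(1,1): Delta=1.0000 Bond=-46.8750
V0=27.9674

Risk-neutral probability p* = (R−d)/(u−d) = (1.04−0.64)/(1.06−0.64) = 0.9524.
Payoff layer (t=2): V(2,0)=0.0000, V(2,1)=0.7732, V(2,2)=33.2728
Node (1,0) S=46.7200: V=(p*·0.7732+(1−p*)·0.0000)/1.04=0.7081; Δ=(0.7732−0.0000)/(49.5232−29.9008)=0.0394; B=V−Δ·S=-1.1329
Node (1,1) S=77.3800: V=(p*·33.2728+(1−p*)·0.7732)/1.04=30.5050; Δ=(33.2728−0.7732)/(82.0228−49.5232)=1.0000; B=V−Δ·S=-46.8750
Node (0,0) S=73.0000: V=(p*·30.5050+(1−p*)·0.7081)/1.04=27.9674; Δ=(30.5050−0.7081)/(77.3800−46.7200)=0.9719; B=V−Δ·S=-42.9777
Self-financing check: at every node Δ·S+B equals the discounted successor values.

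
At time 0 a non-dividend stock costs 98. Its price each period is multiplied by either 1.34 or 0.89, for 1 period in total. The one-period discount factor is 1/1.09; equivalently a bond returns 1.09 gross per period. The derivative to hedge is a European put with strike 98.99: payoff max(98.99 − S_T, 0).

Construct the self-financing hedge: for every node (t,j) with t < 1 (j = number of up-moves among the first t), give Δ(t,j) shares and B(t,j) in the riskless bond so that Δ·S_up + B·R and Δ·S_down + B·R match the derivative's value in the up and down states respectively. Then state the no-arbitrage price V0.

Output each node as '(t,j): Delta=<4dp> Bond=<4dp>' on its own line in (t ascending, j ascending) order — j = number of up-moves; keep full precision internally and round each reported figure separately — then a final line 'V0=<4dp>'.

(0,0): Delta=-0.2669 Bond=32.1545
V0=5.9990

Risk-neutral probability p* = (R−d)/(u−d) = (1.09−0.89)/(1.34−0.89) = 0.4444.
At expiry t=1: V(1,0)=11.7700, V(1,1)=0.0000
Node (0,0) S=98.0000: V=(p*·0.0000+(1−p*)·11.7700)/1.09=5.9990; Δ=(0.0000−11.7700)/(131.3200−87.2200)=-0.2669; B=V−Δ·S=32.1545
The time-0 hedge costs 5.9990, which is the no-arbitrage price.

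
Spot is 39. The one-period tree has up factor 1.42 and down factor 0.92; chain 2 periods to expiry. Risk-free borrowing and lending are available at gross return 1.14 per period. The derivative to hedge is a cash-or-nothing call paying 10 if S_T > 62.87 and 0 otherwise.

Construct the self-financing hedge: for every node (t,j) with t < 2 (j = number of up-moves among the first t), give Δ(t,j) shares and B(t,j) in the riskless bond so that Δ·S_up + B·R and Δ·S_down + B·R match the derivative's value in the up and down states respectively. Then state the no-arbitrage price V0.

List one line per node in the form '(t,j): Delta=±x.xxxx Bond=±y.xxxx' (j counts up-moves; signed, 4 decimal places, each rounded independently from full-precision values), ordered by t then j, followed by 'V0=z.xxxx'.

Since d<R<u, set p* = (R−d)/(u−d) = 0.4400; price each node as the discounted p*-expectation of its children.
Payoff layer (t=2): V(2,0)=0.0000, V(2,1)=0.0000, V(2,2)=10.0000
(1,0): S=35.8800. Δ = (V_up−V_dn)/(S_up−S_dn) = (0.0000−0.0000)/(50.9496−33.0096) = 0.0000. V = [p*·0.0000 + (1−p*)·0.0000]/1.14 = 0.0000. B = V − Δ·S = 0.0000.
(1,1): S=55.3800. Δ = (V_up−V_dn)/(S_up−S_dn) = (10.0000−0.0000)/(78.6396−50.9496) = 0.3611. V = [p*·10.0000 + (1−p*)·0.0000]/1.14 = 3.8596. B = V − Δ·S = -16.1404.
(0,0): S=39.0000. Δ = (V_up−V_dn)/(S_up−S_dn) = (3.8596−0.0000)/(55.3800−35.8800) = 0.1979. V = [p*·3.8596 + (1−p*)·0.0000]/1.14 = 1.4897. B = V − Δ·S = -6.2296.
The time-0 hedge costs 1.4897, which is the no-arbitrage price.

(0,0): Delta=0.1979 Bond=-6.2296
(1,0): Delta=0.0000 Bond=0.0000
(1,1): Delta=0.3611 Bond=-16.1404
V0=1.4897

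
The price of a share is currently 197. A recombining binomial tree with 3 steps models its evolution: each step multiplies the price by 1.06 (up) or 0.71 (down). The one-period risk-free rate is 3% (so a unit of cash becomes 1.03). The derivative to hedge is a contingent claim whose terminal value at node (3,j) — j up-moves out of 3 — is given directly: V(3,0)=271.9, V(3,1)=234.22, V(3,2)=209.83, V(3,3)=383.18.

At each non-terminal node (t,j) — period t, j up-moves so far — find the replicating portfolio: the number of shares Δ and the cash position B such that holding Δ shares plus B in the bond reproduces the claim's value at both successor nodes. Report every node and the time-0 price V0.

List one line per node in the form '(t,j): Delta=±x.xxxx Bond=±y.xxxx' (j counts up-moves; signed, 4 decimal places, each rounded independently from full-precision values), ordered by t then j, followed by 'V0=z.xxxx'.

Under the risk-neutral measure, an up-move has probability p* = (R−d)/(u−d) = 0.9143 and values discount at R = 1.03.
At expiry t=3: V(3,0)=271.9000, V(3,1)=234.2200, V(3,2)=209.8300, V(3,3)=383.1800
(2,0): S=99.3077. Δ = (V_up−V_dn)/(S_up−S_dn) = (234.2200−271.9000)/(105.2662−70.5085) = -1.0841. V = [p*·234.2200 + (1−p*)·271.9000]/1.03 = 230.5337. B = V − Δ·S = 338.1908.
(2,1): S=148.2622. Δ = (V_up−V_dn)/(S_up−S_dn) = (209.8300−234.2200)/(157.1579−105.2662) = -0.4700. V = [p*·209.8300 + (1−p*)·234.2200]/1.03 = 205.7481. B = V − Δ·S = 275.4338.
(2,2): S=221.3492. Δ = (V_up−V_dn)/(S_up−S_dn) = (383.1800−209.8300)/(234.6302−157.1579) = 2.2376. V = [p*·383.1800 + (1−p*)·209.8300]/1.03 = 357.5936. B = V − Δ·S = -137.6921.
(1,0): S=139.8700. Δ = (V_up−V_dn)/(S_up−S_dn) = (205.7481−230.5337)/(148.2622−99.3077) = -0.5063. V = [p*·205.7481 + (1−p*)·230.5337]/1.03 = 201.8181. B = V − Δ·S = 272.6340.
(1,1): S=208.8200. Δ = (V_up−V_dn)/(S_up−S_dn) = (357.5936−205.7481)/(221.3492−148.2622) = 2.0776. V = [p*·357.5936 + (1−p*)·205.7481]/1.03 = 334.5420. B = V − Δ·S = -99.3022.
(0,0): S=197.0000. Δ = (V_up−V_dn)/(S_up−S_dn) = (334.5420−201.8181)/(208.8200−139.8700) = 1.9249. V = [p*·334.5420 + (1−p*)·201.8181]/1.03 = 313.7531. B = V − Δ·S = -65.4582.
The time-0 hedge costs 313.7531, which is the no-arbitrage price.

(0,0): Delta=1.9249 Bond=-65.4582
(1,0): Delta=-0.5063 Bond=272.6340
(1,1): Delta=2.0776 Bond=-99.3022
(2,0): Delta=-1.0841 Bond=338.1908
(2,1): Delta=-0.4700 Bond=275.4338
(2,2): Delta=2.2376 Bond=-137.6921
V0=313.7531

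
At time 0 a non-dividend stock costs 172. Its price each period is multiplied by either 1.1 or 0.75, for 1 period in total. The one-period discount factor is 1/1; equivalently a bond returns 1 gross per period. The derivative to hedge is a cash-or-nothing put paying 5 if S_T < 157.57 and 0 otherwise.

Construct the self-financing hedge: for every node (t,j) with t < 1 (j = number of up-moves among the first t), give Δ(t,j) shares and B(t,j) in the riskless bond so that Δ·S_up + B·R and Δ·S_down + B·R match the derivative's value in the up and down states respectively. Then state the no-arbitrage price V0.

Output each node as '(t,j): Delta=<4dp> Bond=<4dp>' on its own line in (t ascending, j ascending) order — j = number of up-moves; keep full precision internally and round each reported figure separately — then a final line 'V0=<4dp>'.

(0,0): Delta=-0.0831 Bond=15.7143
V0=1.4286

The replicating-portfolio and risk-neutral prices coincide; use p* = (1−0.75)/(1.1−0.75) = 0.7143 for the latter.
Payoff layer (t=1): V(1,0)=5.0000, V(1,1)=0.0000
(0,0): S=172.0000. Δ = (V_up−V_dn)/(S_up−S_dn) = (0.0000−5.0000)/(189.2000−129.0000) = -0.0831. V = [p*·0.0000 + (1−p*)·5.0000]/1 = 1.4286. B = V − Δ·S = 15.7143.
Check: Δ(0,0)·S0 + B(0,0) = 1.4286 = V0.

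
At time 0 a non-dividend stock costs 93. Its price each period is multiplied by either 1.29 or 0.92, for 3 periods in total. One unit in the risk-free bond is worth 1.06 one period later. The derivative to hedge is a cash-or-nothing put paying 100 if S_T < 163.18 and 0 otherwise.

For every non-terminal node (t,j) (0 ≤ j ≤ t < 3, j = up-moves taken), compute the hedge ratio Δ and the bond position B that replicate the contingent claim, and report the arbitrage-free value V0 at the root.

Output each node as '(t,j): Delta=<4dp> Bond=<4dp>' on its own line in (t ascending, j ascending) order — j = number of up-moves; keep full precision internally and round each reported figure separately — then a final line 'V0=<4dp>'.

(0,0): Delta=-0.3703 Bond=113.8516
(1,0): Delta=0.0000 Bond=88.9996
(1,1): Delta=-0.8042 Bond=172.7334
(2,0): Delta=0.0000 Bond=94.3396
(2,1): Delta=0.0000 Bond=94.3396
(2,2): Delta=-1.7464 Bond=328.9138
V0=79.4135

The replicating-portfolio and risk-neutral prices coincide; use p* = (1.06−0.92)/(1.29−0.92) = 0.3784 for the latter.
Terminal values V(3,·): V(3,0)=100.0000, V(3,1)=100.0000, V(3,2)=100.0000, V(3,3)=0.0000
  t=2,j=0: stock 78.7152 → up 101.5426 (V=100.0000), down 72.4180 (V=100.0000). Price 94.3396; hedge Δ=0.0000, bond B=94.3396.
  t=2,j=1: stock 110.3724 → up 142.3804 (V=100.0000), down 101.5426 (V=100.0000). Price 94.3396; hedge Δ=0.0000, bond B=94.3396.
  t=2,j=2: stock 154.7613 → up 199.6421 (V=0.0000), down 142.3804 (V=100.0000). Price 58.6435; hedge Δ=-1.7464, bond B=328.9138.
  t=1,j=0: stock 85.5600 → up 110.3724 (V=94.3396), down 78.7152 (V=94.3396). Price 88.9996; hedge Δ=0.0000, bond B=88.9996.
  t=1,j=1: stock 119.9700 → up 154.7613 (V=58.6435), down 110.3724 (V=94.3396). Price 76.2575; hedge Δ=-0.8042, bond B=172.7334.
  t=0,j=0: stock 93.0000 → up 119.9700 (V=76.2575), down 85.5600 (V=88.9996). Price 79.4135; hedge Δ=-0.3703, bond B=113.8516.
Root portfolio cost Δ·93+B reproduces V0=79.4135.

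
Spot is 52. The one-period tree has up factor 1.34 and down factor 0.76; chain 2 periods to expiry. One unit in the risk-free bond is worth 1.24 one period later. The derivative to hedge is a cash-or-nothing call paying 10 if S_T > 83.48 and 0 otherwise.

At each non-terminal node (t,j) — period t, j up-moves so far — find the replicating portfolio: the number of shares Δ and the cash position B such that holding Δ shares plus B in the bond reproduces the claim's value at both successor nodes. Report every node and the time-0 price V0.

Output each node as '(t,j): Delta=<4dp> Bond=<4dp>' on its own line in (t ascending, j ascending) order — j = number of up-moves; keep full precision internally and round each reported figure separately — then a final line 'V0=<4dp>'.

Under the risk-neutral measure, an up-move has probability p* = (R−d)/(u−d) = 0.8276 and values discount at R = 1.24.
At expiry t=2: V(2,0)=0.0000, V(2,1)=0.0000, V(2,2)=10.0000
(1,0): S=39.5200. Δ = (V_up−V_dn)/(S_up−S_dn) = (0.0000−0.0000)/(52.9568−30.0352) = 0.0000. V = [p*·0.0000 + (1−p*)·0.0000]/1.24 = 0.0000. B = V − Δ·S = 0.0000.
(1,1): S=69.6800. Δ = (V_up−V_dn)/(S_up−S_dn) = (10.0000−0.0000)/(93.3712−52.9568) = 0.2474. V = [p*·10.0000 + (1−p*)·0.0000]/1.24 = 6.6741. B = V − Δ·S = -10.5673.
(0,0): S=52.0000. Δ = (V_up−V_dn)/(S_up−S_dn) = (6.6741−0.0000)/(69.6800−39.5200) = 0.2213. V = [p*·6.6741 + (1−p*)·0.0000]/1.24 = 4.4543. B = V − Δ·S = -7.0527.
Self-financing check: at every node Δ·S+B equals the discounted successor values.

(0,0): Delta=0.2213 Bond=-7.0527
(1,0): Delta=0.0000 Bond=0.0000
(1,1): Delta=0.2474 Bond=-10.5673
V0=4.4543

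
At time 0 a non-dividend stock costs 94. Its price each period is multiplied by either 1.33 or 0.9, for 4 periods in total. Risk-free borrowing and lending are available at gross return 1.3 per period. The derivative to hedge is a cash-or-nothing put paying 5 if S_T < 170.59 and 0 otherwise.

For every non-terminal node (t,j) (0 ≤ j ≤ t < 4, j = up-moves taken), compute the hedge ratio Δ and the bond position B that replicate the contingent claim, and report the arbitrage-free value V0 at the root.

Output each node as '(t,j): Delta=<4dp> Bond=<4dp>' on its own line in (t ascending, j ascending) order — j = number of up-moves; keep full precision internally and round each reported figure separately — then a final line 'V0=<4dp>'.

Risk-neutral probability p* = (R−d)/(u−d) = (1.3−0.9)/(1.33−0.9) = 0.9302.
Terminal payoffs: V(4,0)=5.0000, V(4,1)=5.0000, V(4,2)=5.0000, V(4,3)=0.0000, V(4,4)=0.0000
Node (3,0) S=68.5260: V=(p*·5.0000+(1−p*)·5.0000)/1.3=3.8462; Δ=(5.0000−5.0000)/(91.1396−61.6734)=0.0000; B=V−Δ·S=3.8462
Node (3,1) S=101.2662: V=(p*·5.0000+(1−p*)·5.0000)/1.3=3.8462; Δ=(5.0000−5.0000)/(134.6840−91.1396)=0.0000; B=V−Δ·S=3.8462
Node (3,2) S=149.6489: V=(p*·0.0000+(1−p*)·5.0000)/1.3=0.2683; Δ=(0.0000−5.0000)/(199.0331−134.6840)=-0.0777; B=V−Δ·S=11.8962
Node (3,3) S=221.1479: V=(p*·0.0000+(1−p*)·0.0000)/1.3=0.0000; Δ=(0.0000−0.0000)/(294.1267−199.0331)=0.0000; B=V−Δ·S=0.0000
Node (2,0) S=76.1400: V=(p*·3.8462+(1−p*)·3.8462)/1.3=2.9586; Δ=(3.8462−3.8462)/(101.2662−68.5260)=0.0000; B=V−Δ·S=2.9586
Node (2,1) S=112.5180: V=(p*·0.2683+(1−p*)·3.8462)/1.3=0.3984; Δ=(0.2683−3.8462)/(149.6489−101.2662)=-0.0739; B=V−Δ·S=8.7189
Node (2,2) S=166.2766: V=(p*·0.0000+(1−p*)·0.2683)/1.3=0.0144; Δ=(0.0000−0.2683)/(221.1479−149.6489)=-0.0038; B=V−Δ·S=0.6384
Node (1,0) S=84.6000: V=(p*·0.3984+(1−p*)·2.9586)/1.3=0.4439; Δ=(0.3984−2.9586)/(112.5180−76.1400)=-0.0704; B=V−Δ·S=6.3977
Node (1,1) S=125.0200: V=(p*·0.0144+(1−p*)·0.3984)/1.3=0.0317; Δ=(0.0144−0.3984)/(166.2766−112.5180)=-0.0071; B=V−Δ·S=0.9248
Node (0,0) S=94.0000: V=(p*·0.0317+(1−p*)·0.4439)/1.3=0.0465; Δ=(0.0317−0.4439)/(125.0200−84.6000)=-0.0102; B=V−Δ·S=1.0051
Check: Δ(0,0)·S0 + B(0,0) = 0.0465 = V0.

(0,0): Delta=-0.0102 Bond=1.0051
(1,0): Delta=-0.0704 Bond=6.3977
(1,1): Delta=-0.0071 Bond=0.9248
(2,0): Delta=0.0000 Bond=2.9586
(2,1): Delta=-0.0739 Bond=8.7189
(2,2): Delta=-0.0038 Bond=0.6384
(3,0): Delta=0.0000 Bond=3.8462
(3,1): Delta=0.0000 Bond=3.8462
(3,2): Delta=-0.0777 Bond=11.8962
(3,3): Delta=0.0000 Bond=0.0000
V0=0.0465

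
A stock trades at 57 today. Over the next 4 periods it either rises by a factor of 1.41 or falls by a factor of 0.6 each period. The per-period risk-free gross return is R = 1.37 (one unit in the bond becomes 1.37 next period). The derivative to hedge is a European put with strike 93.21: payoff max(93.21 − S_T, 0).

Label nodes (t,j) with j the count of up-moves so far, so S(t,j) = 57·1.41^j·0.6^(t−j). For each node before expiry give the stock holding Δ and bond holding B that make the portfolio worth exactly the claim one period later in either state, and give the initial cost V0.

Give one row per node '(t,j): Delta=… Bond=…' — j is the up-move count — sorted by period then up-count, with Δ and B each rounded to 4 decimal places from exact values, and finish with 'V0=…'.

(0,0): Delta=-0.0605 Bond=3.6546
(1,0): Delta=-0.9538 Bond=35.5569
(1,1): Delta=-0.0407 Bond=3.4198
(2,0): Delta=-1.0000 Bond=49.6617
(2,1): Delta=-0.9527 Bond=48.6637
(2,2): Delta=-0.0206 Bond=2.4006
(3,0): Delta=-1.0000 Bond=68.0365
(3,1): Delta=-1.0000 Bond=68.0365
(3,2): Delta=-0.9517 Bond=66.5982
(3,3): Delta=0.0000 Bond=0.0000
V0=0.2067

Since d<R<u, set p* = (R−d)/(u−d) = 0.9506; price each node as the discounted p*-expectation of its children.
At expiry t=4: V(4,0)=85.8228, V(4,1)=75.8501, V(4,2)=52.4142, V(4,3)=0.0000, V(4,4)=0.0000
Node (3,0) S=12.3120: V=(p*·75.8501+(1−p*)·85.8228)/1.37=55.7245; Δ=(75.8501−85.8228)/(17.3599−7.3872)=-1.0000; B=V−Δ·S=68.0365
Node (3,1) S=28.9332: V=(p*·52.4142+(1−p*)·75.8501)/1.37=39.1033; Δ=(52.4142−75.8501)/(40.7958−17.3599)=-1.0000; B=V−Δ·S=68.0365
Node (3,2) S=67.9930: V=(p*·0.0000+(1−p*)·52.4142)/1.37=1.8893; Δ=(0.0000−52.4142)/(95.8702−40.7958)=-0.9517; B=V−Δ·S=66.5982
Node (3,3) S=159.7836: V=(p*·0.0000+(1−p*)·0.0000)/1.37=0.0000; Δ=(0.0000−0.0000)/(225.2949−95.8702)=0.0000; B=V−Δ·S=0.0000
Node (2,0) S=20.5200: V=(p*·39.1033+(1−p*)·55.7245)/1.37=29.1417; Δ=(39.1033−55.7245)/(28.9332−12.3120)=-1.0000; B=V−Δ·S=49.6617
Node (2,1) S=48.2220: V=(p*·1.8893+(1−p*)·39.1033)/1.37=2.7205; Δ=(1.8893−39.1033)/(67.9930−28.9332)=-0.9527; B=V−Δ·S=48.6637
Node (2,2) S=113.3217: V=(p*·0.0000+(1−p*)·1.8893)/1.37=0.0681; Δ=(0.0000−1.8893)/(159.7836−67.9930)=-0.0206; B=V−Δ·S=2.4006
Node (1,0) S=34.2000: V=(p*·2.7205+(1−p*)·29.1417)/1.37=2.9381; Δ=(2.7205−29.1417)/(48.2220−20.5200)=-0.9538; B=V−Δ·S=35.5569
Node (1,1) S=80.3700: V=(p*·0.0681+(1−p*)·2.7205)/1.37=0.1453; Δ=(0.0681−2.7205)/(113.3217−48.2220)=-0.0407; B=V−Δ·S=3.4198
Node (0,0) S=57.0000: V=(p*·0.1453+(1−p*)·2.9381)/1.37=0.2067; Δ=(0.1453−2.9381)/(80.3700−34.2000)=-0.0605; B=V−Δ·S=3.6546
Root portfolio cost Δ·57+B reproduces V0=0.2067.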